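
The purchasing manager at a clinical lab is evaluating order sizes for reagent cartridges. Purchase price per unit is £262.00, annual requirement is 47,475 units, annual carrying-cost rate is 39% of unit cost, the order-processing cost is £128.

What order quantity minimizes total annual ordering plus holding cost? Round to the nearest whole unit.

345 units

H = i·C = 0.39 × £262 = £102.1800 per unit-year
2DS/H = 2·47,475·128/102.18 = 118,943.04
EOQ = √118,943.04 ≈ 344.88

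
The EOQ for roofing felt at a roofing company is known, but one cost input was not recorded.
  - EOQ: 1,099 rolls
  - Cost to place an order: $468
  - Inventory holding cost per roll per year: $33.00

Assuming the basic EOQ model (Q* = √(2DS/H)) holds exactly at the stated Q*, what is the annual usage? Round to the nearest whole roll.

42,583 rolls per year

From Q* = √(2DS/H) ⇒ Q*² = 2DS/H.
D = Q²H / (2S) = 1,099² × 33 / (2 × 468) = 42,582.73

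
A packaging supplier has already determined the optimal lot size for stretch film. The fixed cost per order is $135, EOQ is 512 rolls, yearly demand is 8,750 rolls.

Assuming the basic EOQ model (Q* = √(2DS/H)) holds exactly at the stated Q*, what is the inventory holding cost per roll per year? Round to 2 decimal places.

$9.01

From Q* = √(2DS/H) ⇒ Q*² = 2DS/H.
H = 2DS / Q² = 2 × 8,750 × 135 / 512² = 9.0122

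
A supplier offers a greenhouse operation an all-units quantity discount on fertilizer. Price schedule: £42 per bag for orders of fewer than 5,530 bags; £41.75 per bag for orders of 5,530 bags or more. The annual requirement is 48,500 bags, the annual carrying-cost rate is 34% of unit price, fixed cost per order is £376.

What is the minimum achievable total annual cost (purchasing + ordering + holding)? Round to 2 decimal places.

H₁ = 34%×£42 = £14.2800;  H₂ = 34%×£41.75 = £14.1950
EOQ₁ = √(2×48,500×376/14.2800) = 1,598.14  (< 5,530, feasible at tier 1)
EOQ₂ = √(2×48,500×376/14.1950) = 1,602.92  (< 5,530 → use Q = 5,530 at tier-2 price)
TC(tier 1 (EOQ₁), Q≈1,598.1) = £2,059,821.48
TC(tier 2, Q≈5,530.0) = £2,067,421.82
Minimum at tier 1 (EOQ₁): £2,059,821.48

£2,059,821.48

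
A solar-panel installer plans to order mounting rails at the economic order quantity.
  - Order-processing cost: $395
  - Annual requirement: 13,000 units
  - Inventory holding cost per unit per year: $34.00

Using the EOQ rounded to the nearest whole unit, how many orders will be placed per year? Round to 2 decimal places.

23.64 orders per year

Q* = √(2·D·S / H) = √(2·13,000·395 / 34) = √302,058.8 ≈ 549.60 → Q = 550
N = D/Q = 13,000/550 ≈ 23.636 orders/yr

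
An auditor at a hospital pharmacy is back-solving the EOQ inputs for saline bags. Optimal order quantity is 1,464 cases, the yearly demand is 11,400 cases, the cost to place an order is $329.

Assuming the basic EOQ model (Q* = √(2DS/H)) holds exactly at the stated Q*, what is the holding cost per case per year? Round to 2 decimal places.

$3.50

Since Q* = (2DS/H)^½, squaring gives Q*²·H = 2DS.
H = 2DS / Q² = 2 × 11,400 × 329 / 1,464² = 3.4998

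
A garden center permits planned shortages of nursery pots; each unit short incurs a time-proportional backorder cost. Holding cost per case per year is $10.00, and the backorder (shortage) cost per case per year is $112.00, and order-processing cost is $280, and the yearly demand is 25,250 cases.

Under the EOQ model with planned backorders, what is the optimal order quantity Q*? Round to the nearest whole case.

1,241 cases

Q* = √(2DS/H) · √((H + b)/b)
   = √(2 × 25,250 × 280 / 10) · √((10 + 112) / 112)
   = 1,189.117 × 1.0437 ≈ 1,241.07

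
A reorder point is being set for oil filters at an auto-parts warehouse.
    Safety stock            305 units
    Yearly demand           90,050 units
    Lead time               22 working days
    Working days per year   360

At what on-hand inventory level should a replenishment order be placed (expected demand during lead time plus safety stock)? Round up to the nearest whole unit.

5,809 units

Daily demand d = 90,050 / 360 = 250.139 units/day
Demand during lead time = 250.139 × 22 = 5,503.06
Reorder point = 5,503.06 + 305 = 5,808.06 → round up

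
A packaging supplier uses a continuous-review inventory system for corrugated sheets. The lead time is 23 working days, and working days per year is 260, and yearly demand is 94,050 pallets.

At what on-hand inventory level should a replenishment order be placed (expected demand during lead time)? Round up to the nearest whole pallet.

Daily demand d = 94,050 / 260 = 361.731 pallets/day
Demand during lead time = 361.731 × 23 = 8,319.81
Reorder point = 8,319.81 → round up

8,320 pallets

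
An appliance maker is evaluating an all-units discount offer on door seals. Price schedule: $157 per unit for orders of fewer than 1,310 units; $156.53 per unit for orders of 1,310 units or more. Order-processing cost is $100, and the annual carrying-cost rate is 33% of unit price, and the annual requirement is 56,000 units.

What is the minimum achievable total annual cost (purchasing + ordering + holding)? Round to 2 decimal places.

H₁ = 33%×$157 = $51.8100;  H₂ = 33%×$156.53 = $51.6549
EOQ₁ = √(2×56,000×100/51.8100) = 464.95  (< 1,310, feasible at tier 1)
EOQ₂ = √(2×56,000×100/51.6549) = 465.64  (< 1,310 → use Q = 1,310 at tier-2 price)
TC(tier 1 (EOQ₁), Q≈464.9) = $8,816,088.84
TC(tier 2, Q≈1,310.0) = $8,803,788.77
Minimum at tier 2: $8,803,788.77

$8,803,788.77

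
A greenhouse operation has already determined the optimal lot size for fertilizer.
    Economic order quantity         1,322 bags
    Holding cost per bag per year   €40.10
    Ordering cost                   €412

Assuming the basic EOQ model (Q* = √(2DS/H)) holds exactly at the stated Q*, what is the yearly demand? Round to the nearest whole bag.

85,051 bags per year

EOQ relation: Q² = 2DS/H, so rearrange for the unknown.
D = Q²H / (2S) = 1,322² × 40.1 / (2 × 412) = 85,051.13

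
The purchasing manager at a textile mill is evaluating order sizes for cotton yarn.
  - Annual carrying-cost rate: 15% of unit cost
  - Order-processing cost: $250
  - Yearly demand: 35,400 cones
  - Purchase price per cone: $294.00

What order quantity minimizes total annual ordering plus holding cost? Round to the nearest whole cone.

634 cones

Carrying cost H = $294 × 15% = $44.1000/cone/yr
EOQ = √(2DS/H) = √(2 × 35,400 × 250 / 44.1)
    = √(401,360.54) ≈ 633.53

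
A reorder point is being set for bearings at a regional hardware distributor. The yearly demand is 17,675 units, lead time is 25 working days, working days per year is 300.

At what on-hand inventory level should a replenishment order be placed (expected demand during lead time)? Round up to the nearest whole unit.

Daily demand d = 17,675 / 300 = 58.917 units/day
Demand during lead time = 58.917 × 25 = 1,472.92
Reorder point = 1,472.92 → round up

1,473 units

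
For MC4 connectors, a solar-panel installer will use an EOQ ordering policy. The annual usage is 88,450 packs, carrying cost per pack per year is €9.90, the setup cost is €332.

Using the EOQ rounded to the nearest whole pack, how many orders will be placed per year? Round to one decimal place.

36.3 orders per year

EOQ = √(2DS/H) = √(2 × 88,450 × 332 / 9.9)
    = √(5,932,404.04) ≈ 2,435.65 → Q = 2,436
Orders per year = D/Q = 88,450 / 2,436 = 36.310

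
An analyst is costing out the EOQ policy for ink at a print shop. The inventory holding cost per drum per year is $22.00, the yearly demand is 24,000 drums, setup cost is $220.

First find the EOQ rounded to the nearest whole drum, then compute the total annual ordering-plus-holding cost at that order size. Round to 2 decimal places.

$15,242.05

EOQ = √(2DS/H) = √(2 × 24,000 × 220 / 22)
    = √(480,000.00) ≈ 692.82 → Q = 693 drums
Orders/yr = 24,000/693 = 34.632; ordering cost = 34.632 × $220 = $7,619.05
Average inventory = 693/2 = 346.5; holding cost = 346.5 × $22 = $7,623.00
Total = $7,619.05 + $7,623.00 = $15,242.05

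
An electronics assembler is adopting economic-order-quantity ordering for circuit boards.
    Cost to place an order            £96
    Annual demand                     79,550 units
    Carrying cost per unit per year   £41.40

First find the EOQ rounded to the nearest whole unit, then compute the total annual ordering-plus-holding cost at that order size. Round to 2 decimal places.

£25,146.12

Q* = √(2·D·S / H) = √(2·79,550·96 / 41.4) = √368,927.5 ≈ 607.39 → Q = 607 units
Orders/yr = 79,550/607 = 131.054; ordering cost = 131.054 × £96 = £12,581.22
Average inventory = 607/2 = 303.5; holding cost = 303.5 × £41.4 = £12,564.90
Total = £12,581.22 + £12,564.90 = £25,146.12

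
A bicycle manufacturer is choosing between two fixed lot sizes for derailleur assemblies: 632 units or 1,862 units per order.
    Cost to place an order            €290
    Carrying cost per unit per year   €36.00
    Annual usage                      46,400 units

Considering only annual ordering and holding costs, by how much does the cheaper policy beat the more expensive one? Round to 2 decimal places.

TC(Q) = (D/Q)S + (Q/2)H
TC(632) = (46,400/632)×290 + (632/2)×36 = €32,667.14
TC(1,862) = (46,400/1,862)×290 + (1,862/2)×36 = €40,742.64
|ΔTC| = |€32,667.14 − €40,742.64| = €8,075.50

€8,075.50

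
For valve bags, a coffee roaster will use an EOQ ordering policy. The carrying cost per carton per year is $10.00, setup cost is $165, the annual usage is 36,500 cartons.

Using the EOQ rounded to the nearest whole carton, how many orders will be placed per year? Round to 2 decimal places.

33.27 orders per year

Q* = √(2·D·S / H) = √(2·36,500·165 / 10) = √1,204,500.0 ≈ 1,097.50 → Q = 1,097
N = D/Q = 36,500/1,097 ≈ 33.273 orders/yr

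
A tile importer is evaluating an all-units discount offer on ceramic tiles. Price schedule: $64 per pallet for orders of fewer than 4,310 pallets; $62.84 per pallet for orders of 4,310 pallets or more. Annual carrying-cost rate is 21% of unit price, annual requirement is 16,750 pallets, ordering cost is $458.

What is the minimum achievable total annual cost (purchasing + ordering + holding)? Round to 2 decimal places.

H₁ = 21%×$64 = $13.4400;  H₂ = 21%×$62.84 = $13.1964
EOQ₁ = √(2×16,750×458/13.4400) = 1,068.45  (< 4,310, feasible at tier 1)
EOQ₂ = √(2×16,750×458/13.1964) = 1,078.27  (< 4,310 → use Q = 4,310 at tier-2 price)
TC(tier 1 (EOQ₁), Q≈1,068.5) = $1,086,360.01
TC(tier 2, Q≈4,310.0) = $1,082,788.17
Minimum at tier 2: $1,082,788.17

$1,082,788.17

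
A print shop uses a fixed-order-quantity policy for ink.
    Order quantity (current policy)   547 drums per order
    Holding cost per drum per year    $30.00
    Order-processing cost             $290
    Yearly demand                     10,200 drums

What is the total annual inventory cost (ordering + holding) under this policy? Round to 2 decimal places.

$13,612.68

Annual ordering cost = (D/Q)·S = (10,200/547) × 290 = $5,407.68
Annual holding cost  = (Q/2)·H = (547/2) × 30 = $8,205.00
Total = $5,407.68 + $8,205.00 = $13,612.68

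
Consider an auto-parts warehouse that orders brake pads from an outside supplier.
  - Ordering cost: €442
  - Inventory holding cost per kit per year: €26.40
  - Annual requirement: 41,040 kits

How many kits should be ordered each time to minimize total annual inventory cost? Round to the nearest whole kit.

1,172 kits

2DS/H = 2·41,040·442/26.4 = 1,374,218.18
EOQ = √1,374,218.18 ≈ 1,172.27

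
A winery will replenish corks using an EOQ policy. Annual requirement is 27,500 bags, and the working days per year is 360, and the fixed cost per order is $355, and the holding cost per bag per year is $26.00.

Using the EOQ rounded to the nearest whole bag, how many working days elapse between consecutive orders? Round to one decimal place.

11.3 days

Optimal lot size Q* = (2 × 27,500 × $355 / $26)^½ ≈ 866.58 → Q = 867 bags
Days between orders = 360 / (D/Q) = 360 / 31.719 ≈ 11.350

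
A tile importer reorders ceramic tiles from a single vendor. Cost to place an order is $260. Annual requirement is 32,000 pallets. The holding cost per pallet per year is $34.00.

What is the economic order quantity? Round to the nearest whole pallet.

Q* = √(2·D·S / H) = √(2·32,000·260 / 34) = √489,411.8 ≈ 699.58

700 pallets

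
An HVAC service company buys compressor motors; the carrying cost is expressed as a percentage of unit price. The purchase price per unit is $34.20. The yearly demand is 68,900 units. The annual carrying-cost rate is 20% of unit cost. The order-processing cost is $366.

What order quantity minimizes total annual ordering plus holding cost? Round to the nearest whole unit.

Holding cost per unit per year: H = 20% × $34.2 = $6.8400
2DS/H = 2·68,900·366/6.84 = 7,373,508.77
EOQ = √7,373,508.77 ≈ 2,715.42

2,715 units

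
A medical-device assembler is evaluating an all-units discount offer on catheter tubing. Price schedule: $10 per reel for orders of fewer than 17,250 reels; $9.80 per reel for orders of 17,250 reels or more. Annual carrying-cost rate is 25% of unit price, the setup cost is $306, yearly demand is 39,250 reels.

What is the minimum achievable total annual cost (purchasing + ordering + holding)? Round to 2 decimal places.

$400,249.35

H₁ = 25%×$10 = $2.5000;  H₂ = 25%×$9.80 = $2.4500
EOQ₁ = √(2×39,250×306/2.5000) = 3,099.74  (< 17,250, feasible at tier 1)
EOQ₂ = √(2×39,250×306/2.4500) = 3,131.21  (< 17,250 → use Q = 17,250 at tier-2 price)
TC(tier 1 (EOQ₁), Q≈3,099.7) = $400,249.35
TC(tier 2, Q≈17,250.0) = $406,477.51
Minimum at tier 1 (EOQ₁): $400,249.35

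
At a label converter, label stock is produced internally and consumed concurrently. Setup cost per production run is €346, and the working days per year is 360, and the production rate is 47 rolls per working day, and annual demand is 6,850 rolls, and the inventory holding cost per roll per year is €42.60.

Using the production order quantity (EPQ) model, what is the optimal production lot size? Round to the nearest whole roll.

432 rolls

d = 6,850/360 = 19.0278 rolls/day;  effective holding cost H(1 − d/p) = 42.6·(1 − 19.0278/47) = 25.35355
Q* = √(2DS / H_eff) = √(2·6,850·346 / 25.35355) ≈ 432.39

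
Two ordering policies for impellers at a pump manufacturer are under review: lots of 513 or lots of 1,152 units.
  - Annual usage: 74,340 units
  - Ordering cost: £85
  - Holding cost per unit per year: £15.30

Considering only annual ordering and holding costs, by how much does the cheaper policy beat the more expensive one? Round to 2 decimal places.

Annual cost at Q: ordering D·S/Q plus holding Q·H/2.
TC(513) = (74,340/513)×85 + (513/2)×15.3 = £16,241.99
TC(1,152) = (74,340/1,152)×85 + (1,152/2)×15.3 = £14,297.96
Cheaper: Q = 1,152.  Difference = £1,944.04

£1,944.04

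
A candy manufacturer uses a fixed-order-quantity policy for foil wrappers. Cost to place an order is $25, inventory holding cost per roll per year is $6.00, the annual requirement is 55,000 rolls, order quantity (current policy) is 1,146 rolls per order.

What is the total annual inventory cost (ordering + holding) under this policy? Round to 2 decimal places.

Ordering: D/Q × S = 55,000/1,146 × $25 = $1,199.83
Holding:  Q/2 × H = 1,146/2 × $6 = $3,438.00
Total = $1,199.83 + $3,438.00 = $4,637.83

$4,637.83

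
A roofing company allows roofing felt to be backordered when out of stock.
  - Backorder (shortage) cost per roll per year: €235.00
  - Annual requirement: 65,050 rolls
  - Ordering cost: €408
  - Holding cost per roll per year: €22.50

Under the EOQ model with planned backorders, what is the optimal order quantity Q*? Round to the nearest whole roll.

Basic EOQ = √(2·65,050·408/22.5) = 1,535.951
Backorder adjustment √((H+b)/b) = √((22.5+235)/235) = 1.0468
Q* = 1,535.951 × 1.0468 ≈ 1,607.80

1,608 rolls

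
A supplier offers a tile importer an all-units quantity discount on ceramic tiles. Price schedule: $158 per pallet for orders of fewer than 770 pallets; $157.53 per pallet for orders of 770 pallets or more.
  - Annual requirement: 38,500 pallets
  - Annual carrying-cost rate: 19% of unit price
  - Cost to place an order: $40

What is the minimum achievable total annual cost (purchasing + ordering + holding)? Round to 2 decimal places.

H₁ = 19%×$158 = $30.0200;  H₂ = 19%×$157.53 = $29.9307
EOQ₁ = √(2×38,500×40/30.0200) = 320.31  (< 770, feasible at tier 1)
EOQ₂ = √(2×38,500×40/29.9307) = 320.79  (< 770 → use Q = 770 at tier-2 price)
TC(tier 1 (EOQ₁), Q≈320.3) = $6,092,615.70
TC(tier 2, Q≈770.0) = $6,078,428.32
Minimum at tier 2: $6,078,428.32

$6,078,428.32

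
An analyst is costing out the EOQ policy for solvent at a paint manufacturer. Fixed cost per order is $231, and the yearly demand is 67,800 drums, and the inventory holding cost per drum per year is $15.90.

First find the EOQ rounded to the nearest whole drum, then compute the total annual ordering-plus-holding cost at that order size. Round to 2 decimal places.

2DS/H = 2·67,800·231/15.9 = 1,970,037.74
EOQ = √1,970,037.74 ≈ 1,403.58 → Q = 1,404 drums
Orders/yr = 67,800/1,404 = 48.291; ordering cost = 48.291 × $231 = $11,155.13
Average inventory = 1,404/2 = 702; holding cost = 702 × $15.9 = $11,161.80
Total = $11,155.13 + $11,161.80 = $22,316.93

$22,316.93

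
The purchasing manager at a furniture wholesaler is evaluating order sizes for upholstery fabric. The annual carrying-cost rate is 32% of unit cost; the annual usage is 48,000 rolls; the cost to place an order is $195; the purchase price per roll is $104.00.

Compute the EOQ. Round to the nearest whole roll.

H = i·C = 0.32 × $104 = $33.2800 per roll-year
2DS/H = 2·48,000·195/33.28 = 562,500.00
EOQ = √562,500.00 ≈ 750.00

750 rolls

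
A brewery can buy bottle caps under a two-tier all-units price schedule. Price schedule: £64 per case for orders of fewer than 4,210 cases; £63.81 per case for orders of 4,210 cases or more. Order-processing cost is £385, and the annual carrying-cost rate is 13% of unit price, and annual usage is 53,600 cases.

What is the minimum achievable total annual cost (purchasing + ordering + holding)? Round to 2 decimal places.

£3,442,579.27

H₁ = 13%×£64 = £8.3200;  H₂ = 13%×£63.81 = £8.2953
EOQ₁ = √(2×53,600×385/8.3200) = 2,227.24  (< 4,210, feasible at tier 1)
EOQ₂ = √(2×53,600×385/8.2953) = 2,230.55  (< 4,210 → use Q = 4,210 at tier-2 price)
TC(tier 1 (EOQ₁), Q≈2,227.2) = £3,448,930.60
TC(tier 2, Q≈4,210.0) = £3,442,579.27
Minimum at tier 2: £3,442,579.27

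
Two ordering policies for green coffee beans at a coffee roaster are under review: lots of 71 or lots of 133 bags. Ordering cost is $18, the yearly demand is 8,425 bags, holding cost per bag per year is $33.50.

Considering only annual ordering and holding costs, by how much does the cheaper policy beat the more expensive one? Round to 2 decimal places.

TC(Q) = (D/Q)S + (Q/2)H
TC(71) = (8,425/71)×18 + (71/2)×33.5 = $3,325.17
TC(133) = (8,425/133)×18 + (133/2)×33.5 = $3,367.98
Lots of 71 are cheaper by $42.81.

$42.81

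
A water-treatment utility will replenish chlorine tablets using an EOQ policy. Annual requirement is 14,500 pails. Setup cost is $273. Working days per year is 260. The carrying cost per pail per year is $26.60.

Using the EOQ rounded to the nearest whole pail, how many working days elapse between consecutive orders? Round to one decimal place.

9.8 days

EOQ = √(2DS/H) = √(2 × 14,500 × 273 / 26.6)
    = √(297,631.58) ≈ 545.56 → Q = 546 pails
Cycle time = (working days × Q)/D = (260 × 546) / 14,500 = 9.790 days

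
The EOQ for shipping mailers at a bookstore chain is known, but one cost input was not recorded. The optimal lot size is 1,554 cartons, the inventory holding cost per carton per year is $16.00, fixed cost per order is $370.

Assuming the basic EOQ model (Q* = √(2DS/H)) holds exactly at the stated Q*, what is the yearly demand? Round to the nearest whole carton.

52,214 cartons per year

EOQ relation: Q² = 2DS/H, so rearrange for the unknown.
D = Q²H / (2S) = 1,554² × 16 / (2 × 370) = 52,214.40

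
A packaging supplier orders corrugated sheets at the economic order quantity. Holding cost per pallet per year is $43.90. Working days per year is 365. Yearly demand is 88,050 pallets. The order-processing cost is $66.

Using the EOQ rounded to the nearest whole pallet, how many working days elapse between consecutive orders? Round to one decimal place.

2.1 days

2DS/H = 2·88,050·66/43.9 = 264,751.71
EOQ = √264,751.71 ≈ 514.54 → Q = 515 pallets
Cycle time = (working days × Q)/D = (365 × 515) / 88,050 = 2.135 days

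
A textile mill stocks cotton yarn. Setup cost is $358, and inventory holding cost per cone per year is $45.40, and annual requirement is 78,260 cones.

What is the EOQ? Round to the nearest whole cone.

1,111 cones

Q* = √(2·D·S / H) = √(2·78,260·358 / 45.4) = √1,234,232.6 ≈ 1,110.96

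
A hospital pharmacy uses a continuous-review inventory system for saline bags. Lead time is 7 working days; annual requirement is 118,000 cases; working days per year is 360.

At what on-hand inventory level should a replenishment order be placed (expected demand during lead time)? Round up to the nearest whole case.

2,295 cases

Daily demand d = 118,000 / 360 = 327.778 cases/day
Demand during lead time = 327.778 × 7 = 2,294.44
Reorder point = 2,294.44 → round up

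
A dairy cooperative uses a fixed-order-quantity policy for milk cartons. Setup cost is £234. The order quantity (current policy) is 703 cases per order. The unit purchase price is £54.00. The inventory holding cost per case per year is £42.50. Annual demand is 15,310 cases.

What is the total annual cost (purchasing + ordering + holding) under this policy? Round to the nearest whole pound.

Annual ordering cost = (D/Q)·S = (15,310/703) × 234 = £5,096.07
Annual holding cost  = (Q/2)·H = (703/2) × 42.5 = £14,938.75
Purchase cost = D·C = 15,310 × 54 = £826,740.00
Total = £5,096.07 + £14,938.75 + £826,740.00 = £846,774.82

£846,775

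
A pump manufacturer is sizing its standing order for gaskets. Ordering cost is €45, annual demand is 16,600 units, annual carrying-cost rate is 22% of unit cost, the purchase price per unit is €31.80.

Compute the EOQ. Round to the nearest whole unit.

462 units

Carrying cost H = €31.8 × 22% = €6.9960/unit/yr
Optimal lot size Q* = (2 × 16,600 × €45 / €6.996)^½ ≈ 462.12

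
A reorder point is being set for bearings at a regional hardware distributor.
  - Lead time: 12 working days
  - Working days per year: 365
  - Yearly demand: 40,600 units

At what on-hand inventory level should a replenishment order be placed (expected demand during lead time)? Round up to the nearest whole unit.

1,335 units

Daily demand d = 40,600 / 365 = 111.233 units/day
Demand during lead time = 111.233 × 12 = 1,334.79
Reorder point = 1,334.79 → round up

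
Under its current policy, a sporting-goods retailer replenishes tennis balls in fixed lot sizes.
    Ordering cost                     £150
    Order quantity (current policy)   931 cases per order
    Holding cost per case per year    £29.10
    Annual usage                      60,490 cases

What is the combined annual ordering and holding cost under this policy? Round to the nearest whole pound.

£23,292

Annual ordering cost = (D/Q)·S = (60,490/931) × 150 = £9,745.97
Annual holding cost  = (Q/2)·H = (931/2) × 29.1 = £13,546.05
Total = £9,745.97 + £13,546.05 = £23,292.02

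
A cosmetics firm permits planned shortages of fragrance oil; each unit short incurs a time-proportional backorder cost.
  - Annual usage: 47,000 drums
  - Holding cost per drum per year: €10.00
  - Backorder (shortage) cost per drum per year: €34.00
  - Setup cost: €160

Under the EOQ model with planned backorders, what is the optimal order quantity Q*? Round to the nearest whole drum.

Q* = √(2DS/H) · √((H + b)/b)
   = √(2 × 47,000 × 160 / 10) · √((10 + 34) / 34)
   = 1,226.377 × 1.1376 ≈ 1,395.12

1,395 drums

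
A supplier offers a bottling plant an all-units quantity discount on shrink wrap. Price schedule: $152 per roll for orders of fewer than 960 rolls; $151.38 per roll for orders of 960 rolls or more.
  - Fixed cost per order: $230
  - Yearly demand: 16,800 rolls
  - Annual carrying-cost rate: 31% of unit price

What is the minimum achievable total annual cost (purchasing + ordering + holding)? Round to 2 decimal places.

H₁ = 31%×$152 = $47.1200;  H₂ = 31%×$151.38 = $46.9278
EOQ₁ = √(2×16,800×230/47.1200) = 404.98  (< 960, feasible at tier 1)
EOQ₂ = √(2×16,800×230/46.9278) = 405.81  (< 960 → use Q = 960 at tier-2 price)
TC(tier 1 (EOQ₁), Q≈405.0) = $2,572,682.54
TC(tier 2, Q≈960.0) = $2,569,734.34
Minimum at tier 2: $2,569,734.34

$2,569,734.34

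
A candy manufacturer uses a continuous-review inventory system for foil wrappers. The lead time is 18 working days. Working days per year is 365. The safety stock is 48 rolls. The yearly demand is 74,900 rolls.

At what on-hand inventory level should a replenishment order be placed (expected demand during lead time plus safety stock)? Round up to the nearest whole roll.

Daily demand d = 74,900 / 365 = 205.205 rolls/day
Demand during lead time = 205.205 × 18 = 3,693.70
Reorder point = 3,693.70 + 48 = 3,741.70 → round up

3,742 rolls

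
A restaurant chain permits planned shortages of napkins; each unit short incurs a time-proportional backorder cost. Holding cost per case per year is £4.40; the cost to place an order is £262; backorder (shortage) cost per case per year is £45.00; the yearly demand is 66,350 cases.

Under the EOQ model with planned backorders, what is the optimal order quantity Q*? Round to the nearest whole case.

Basic EOQ = √(2·66,350·262/4.4) = 2,810.993
Backorder adjustment √((H+b)/b) = √((4.4+45)/45) = 1.0477
Q* = 2,810.993 × 1.0477 ≈ 2,945.21

2,945 cases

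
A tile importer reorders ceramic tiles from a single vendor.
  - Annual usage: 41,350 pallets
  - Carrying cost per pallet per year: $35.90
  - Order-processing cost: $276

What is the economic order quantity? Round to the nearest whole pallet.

797 pallets

Q* = √(2·D·S / H) = √(2·41,350·276 / 35.9) = √635,799.4 ≈ 797.37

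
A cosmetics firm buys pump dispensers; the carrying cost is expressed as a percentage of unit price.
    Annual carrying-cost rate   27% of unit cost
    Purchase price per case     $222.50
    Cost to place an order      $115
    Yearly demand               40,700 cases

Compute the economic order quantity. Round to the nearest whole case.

Holding cost per case per year: H = 27% × $222.5 = $60.0750
2DS/H = 2·40,700·115/60.075 = 155,821.89
EOQ = √155,821.89 ≈ 394.74

395 cases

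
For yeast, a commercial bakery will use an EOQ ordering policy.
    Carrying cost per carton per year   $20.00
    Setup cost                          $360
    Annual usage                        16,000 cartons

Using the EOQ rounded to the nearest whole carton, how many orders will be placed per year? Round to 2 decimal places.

Optimal lot size Q* = (2 × 16,000 × $360 / $20)^½ ≈ 758.95 → Q = 759
N = D/Q = 16,000/759 ≈ 21.080 orders/yr

21.08 orders per year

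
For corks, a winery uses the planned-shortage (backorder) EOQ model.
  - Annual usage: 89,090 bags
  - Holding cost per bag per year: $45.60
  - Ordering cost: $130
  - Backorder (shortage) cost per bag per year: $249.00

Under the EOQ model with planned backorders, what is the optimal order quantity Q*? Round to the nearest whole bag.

775 bags

Basic EOQ = √(2·89,090·130/45.6) = 712.720
Backorder adjustment √((H+b)/b) = √((45.6+249)/249) = 1.0877
Q* = 712.720 × 1.0877 ≈ 775.24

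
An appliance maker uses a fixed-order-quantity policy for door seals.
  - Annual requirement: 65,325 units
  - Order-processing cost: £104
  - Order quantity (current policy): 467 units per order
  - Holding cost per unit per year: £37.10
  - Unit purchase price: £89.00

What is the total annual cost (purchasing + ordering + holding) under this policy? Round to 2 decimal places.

£5,837,135.60

Ordering: D/Q × S = 65,325/467 × £104 = £14,547.75
Holding:  Q/2 × H = 467/2 × £37.1 = £8,662.85
Purchase cost = D·C = 65,325 × 89 = £5,813,925.00
Total = £14,547.75 + £8,662.85 + £5,813,925.00 = £5,837,135.60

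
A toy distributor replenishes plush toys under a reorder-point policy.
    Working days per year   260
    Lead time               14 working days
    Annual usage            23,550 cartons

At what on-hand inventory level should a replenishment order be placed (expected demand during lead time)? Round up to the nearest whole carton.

Daily demand d = 23,550 / 260 = 90.577 cartons/day
Demand during lead time = 90.577 × 14 = 1,268.08
Reorder point = 1,268.08 → round up

1,269 cartons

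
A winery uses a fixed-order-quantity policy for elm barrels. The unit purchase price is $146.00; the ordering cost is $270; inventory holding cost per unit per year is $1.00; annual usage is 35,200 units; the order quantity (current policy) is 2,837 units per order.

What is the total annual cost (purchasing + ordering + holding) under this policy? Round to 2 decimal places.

Ordering: D/Q × S = 35,200/2,837 × $270 = $3,350.02
Holding:  Q/2 × H = 2,837/2 × $1 = $1,418.50
Purchase cost = D·C = 35,200 × 146 = $5,139,200.00
Total = $3,350.02 + $1,418.50 + $5,139,200.00 = $5,143,968.52

$5,143,968.52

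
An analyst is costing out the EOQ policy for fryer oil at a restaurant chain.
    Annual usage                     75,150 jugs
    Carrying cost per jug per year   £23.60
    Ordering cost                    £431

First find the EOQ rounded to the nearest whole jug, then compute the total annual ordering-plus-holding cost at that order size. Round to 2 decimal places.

£39,099.76

Optimal lot size Q* = (2 × 75,150 × £431 / £23.6)^½ ≈ 1,656.77 → Q = 1,657 jugs
Ordering: D/Q × S = 75,150/1,657 × £431 = £19,547.16
Holding:  Q/2 × H = 1,657/2 × £23.6 = £19,552.60
Total = £19,547.16 + £19,552.60 = £39,099.76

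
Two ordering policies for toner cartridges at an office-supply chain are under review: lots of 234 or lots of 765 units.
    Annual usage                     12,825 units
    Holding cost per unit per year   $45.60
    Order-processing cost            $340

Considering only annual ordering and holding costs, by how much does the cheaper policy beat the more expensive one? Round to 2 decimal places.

$827.82

Annual cost at Q: ordering D·S/Q plus holding Q·H/2.
TC(234) = (12,825/234)×340 + (234/2)×45.6 = $23,969.82
TC(765) = (12,825/765)×340 + (765/2)×45.6 = $23,142.00
Cheaper: Q = 765.  Difference = $827.82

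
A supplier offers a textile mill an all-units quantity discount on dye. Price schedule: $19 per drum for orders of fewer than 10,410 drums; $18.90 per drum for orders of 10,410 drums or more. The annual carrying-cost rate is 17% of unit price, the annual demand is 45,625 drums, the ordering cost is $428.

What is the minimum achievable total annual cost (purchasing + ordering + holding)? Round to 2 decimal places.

$878,106.55

H₁ = 17%×$19 = $3.2300;  H₂ = 17%×$18.90 = $3.2130
EOQ₁ = √(2×45,625×428/3.2300) = 3,477.26  (< 10,410, feasible at tier 1)
EOQ₂ = √(2×45,625×428/3.2130) = 3,486.45  (< 10,410 → use Q = 10,410 at tier-2 price)
TC(tier 1 (EOQ₁), Q≈3,477.3) = $878,106.55
TC(tier 2, Q≈10,410.0) = $880,912.01
Minimum at tier 1 (EOQ₁): $878,106.55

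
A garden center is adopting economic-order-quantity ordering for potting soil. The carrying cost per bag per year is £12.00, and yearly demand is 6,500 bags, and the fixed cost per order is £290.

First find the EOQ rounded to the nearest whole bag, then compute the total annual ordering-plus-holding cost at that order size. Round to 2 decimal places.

£6,726.07

EOQ = √(2DS/H) = √(2 × 6,500 × 290 / 12)
    = √(314,166.67) ≈ 560.51 → Q = 561 bags
Annual ordering cost = (D/Q)·S = (6,500/561) × 290 = £3,360.07
Annual holding cost  = (Q/2)·H = (561/2) × 12 = £3,366.00
Total = £3,360.07 + £3,366.00 = £6,726.07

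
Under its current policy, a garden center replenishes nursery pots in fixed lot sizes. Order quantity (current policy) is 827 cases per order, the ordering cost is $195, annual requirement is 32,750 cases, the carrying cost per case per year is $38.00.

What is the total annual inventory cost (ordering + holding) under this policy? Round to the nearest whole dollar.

$23,435

Orders/yr = 32,750/827 = 39.601; ordering cost = 39.601 × $195 = $7,722.19
Average inventory = 827/2 = 413.5; holding cost = 413.5 × $38 = $15,713.00
Total = $7,722.19 + $15,713.00 = $23,435.19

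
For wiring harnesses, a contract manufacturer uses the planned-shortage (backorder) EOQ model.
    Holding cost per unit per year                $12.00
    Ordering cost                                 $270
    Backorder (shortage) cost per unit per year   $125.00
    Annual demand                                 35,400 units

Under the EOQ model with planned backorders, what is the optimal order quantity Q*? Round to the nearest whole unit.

Q* = √(2DS/H) · √((H + b)/b)
   = √(2 × 35,400 × 270 / 12) · √((12 + 125) / 125)
   = 1,262.141 × 1.0469 ≈ 1,321.34

1,321 units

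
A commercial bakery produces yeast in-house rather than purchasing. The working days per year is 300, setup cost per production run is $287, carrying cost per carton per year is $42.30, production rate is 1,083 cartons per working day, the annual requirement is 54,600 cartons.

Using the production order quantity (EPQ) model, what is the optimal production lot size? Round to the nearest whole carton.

Daily demand d = 54,600/300 = 182.000; p = 1083; 1 − d/p = 0.83195
EPQ = √(2DS / (H(1 − d/p)))
    = √(2 × 54,600 × 287 / (42.3 × 0.83195)) ≈ 943.70

944 cartons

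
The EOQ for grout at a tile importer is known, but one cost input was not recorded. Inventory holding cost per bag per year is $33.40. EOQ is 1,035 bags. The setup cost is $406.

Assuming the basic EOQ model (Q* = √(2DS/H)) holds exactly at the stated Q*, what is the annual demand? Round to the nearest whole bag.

44,063 bags per year

EOQ relation: Q² = 2DS/H, so rearrange for the unknown.
D = Q²H / (2S) = 1,035² × 33.4 / (2 × 406) = 44,062.70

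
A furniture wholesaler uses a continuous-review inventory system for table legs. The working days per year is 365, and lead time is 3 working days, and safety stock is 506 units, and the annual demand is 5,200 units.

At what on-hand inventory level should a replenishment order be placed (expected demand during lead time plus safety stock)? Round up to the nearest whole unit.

Daily demand d = 5,200 / 365 = 14.247 units/day
Demand during lead time = 14.247 × 3 = 42.74
Reorder point = 42.74 + 506 = 548.74 → round up

549 units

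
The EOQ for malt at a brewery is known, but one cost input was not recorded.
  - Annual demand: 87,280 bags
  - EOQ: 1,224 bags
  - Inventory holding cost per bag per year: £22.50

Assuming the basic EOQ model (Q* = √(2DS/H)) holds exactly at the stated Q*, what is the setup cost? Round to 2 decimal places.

£193.11

Since Q* = (2DS/H)^½, squaring gives Q*²·H = 2DS.
S = Q²H / (2D) = 1,224² × 22.5 / (2 × 87,280) = 193.1082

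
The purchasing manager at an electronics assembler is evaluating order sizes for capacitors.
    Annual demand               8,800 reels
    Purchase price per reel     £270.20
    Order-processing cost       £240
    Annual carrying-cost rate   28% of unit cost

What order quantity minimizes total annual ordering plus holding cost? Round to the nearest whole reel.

236 reels

Holding cost per reel per year: H = 28% × £270.2 = £75.6560
Optimal lot size Q* = (2 × 8,800 × £240 / £75.656)^½ ≈ 236.29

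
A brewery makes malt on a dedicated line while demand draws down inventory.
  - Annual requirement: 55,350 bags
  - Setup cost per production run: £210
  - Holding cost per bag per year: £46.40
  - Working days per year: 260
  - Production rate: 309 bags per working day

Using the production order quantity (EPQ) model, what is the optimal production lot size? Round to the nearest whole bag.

1,269 bags

d = 55,350/260 = 212.8846 bags/day;  effective holding cost H(1 − d/p) = 46.4·(1 − 212.8846/309) = 14.43286
Q* = √(2DS / H_eff) = √(2·55,350·210 / 14.43286) ≈ 1,269.13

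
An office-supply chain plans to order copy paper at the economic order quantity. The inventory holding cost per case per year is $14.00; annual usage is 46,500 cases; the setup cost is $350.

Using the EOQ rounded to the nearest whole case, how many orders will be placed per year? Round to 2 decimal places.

2DS/H = 2·46,500·350/14 = 2,325,000.00
EOQ = √2,325,000.00 ≈ 1,524.80 → Q = 1,525
N = D/Q = 46,500/1,525 ≈ 30.492 orders/yr

30.49 orders per year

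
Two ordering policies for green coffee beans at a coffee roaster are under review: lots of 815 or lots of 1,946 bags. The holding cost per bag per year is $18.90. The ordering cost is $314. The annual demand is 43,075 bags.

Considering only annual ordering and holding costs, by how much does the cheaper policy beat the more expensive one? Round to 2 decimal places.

For each Q, cost = (D/Q)·S + (Q/2)·H.
TC(815) = (43,075/815)×314 + (815/2)×18.9 = $24,297.52
TC(1,946) = (43,075/1,946)×314 + (1,946/2)×18.9 = $25,340.14
|ΔTC| = |$24,297.52 − $25,340.14| = $1,042.62

$1,042.62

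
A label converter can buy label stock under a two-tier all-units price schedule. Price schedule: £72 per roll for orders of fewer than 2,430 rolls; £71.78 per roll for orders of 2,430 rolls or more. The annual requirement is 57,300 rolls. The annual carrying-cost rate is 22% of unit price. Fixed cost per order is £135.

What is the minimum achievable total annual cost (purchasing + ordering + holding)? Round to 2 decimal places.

H₁ = 22%×£72 = £15.8400;  H₂ = 22%×£71.78 = £15.7916
EOQ₁ = √(2×57,300×135/15.8400) = 988.28  (< 2,430, feasible at tier 1)
EOQ₂ = √(2×57,300×135/15.7916) = 989.80  (< 2,430 → use Q = 2,430 at tier-2 price)
TC(tier 1 (EOQ₁), Q≈988.3) = £4,141,254.41
TC(tier 2, Q≈2,430.0) = £4,135,364.13
Minimum at tier 2: £4,135,364.13

£4,135,364.13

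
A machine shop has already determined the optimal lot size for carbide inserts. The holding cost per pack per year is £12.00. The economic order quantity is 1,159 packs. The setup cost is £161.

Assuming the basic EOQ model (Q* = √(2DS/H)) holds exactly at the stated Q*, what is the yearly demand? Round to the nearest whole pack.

From Q* = √(2DS/H) ⇒ Q*² = 2DS/H.
D = Q²H / (2S) = 1,159² × 12 / (2 × 161) = 50,060.16

50,060 packs per year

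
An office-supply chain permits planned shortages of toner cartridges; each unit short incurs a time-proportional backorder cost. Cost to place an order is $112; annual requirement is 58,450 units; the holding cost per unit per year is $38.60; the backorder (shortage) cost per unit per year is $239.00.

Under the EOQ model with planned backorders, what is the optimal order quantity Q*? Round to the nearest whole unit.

628 units

Q* = √(2DS/H) · √((H + b)/b)
   = √(2 × 58,450 × 112 / 38.6) · √((38.6 + 239) / 239)
   = 582.402 × 1.0777 ≈ 627.67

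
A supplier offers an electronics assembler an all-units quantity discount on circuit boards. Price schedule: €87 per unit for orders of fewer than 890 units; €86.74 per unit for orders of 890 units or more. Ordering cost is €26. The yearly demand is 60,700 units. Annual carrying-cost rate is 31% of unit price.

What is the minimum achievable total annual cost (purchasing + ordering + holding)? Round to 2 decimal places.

H₁ = 31%×€87 = €26.9700;  H₂ = 31%×€86.74 = €26.8894
EOQ₁ = √(2×60,700×26/26.9700) = 342.10  (< 890, feasible at tier 1)
EOQ₂ = √(2×60,700×26/26.8894) = 342.61  (< 890 → use Q = 890 at tier-2 price)
TC(tier 1 (EOQ₁), Q≈342.1) = €5,290,126.49
TC(tier 2, Q≈890.0) = €5,278,857.04
Minimum at tier 2: €5,278,857.04

€5,278,857.04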